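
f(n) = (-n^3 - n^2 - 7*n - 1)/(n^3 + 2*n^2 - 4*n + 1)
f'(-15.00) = -0.01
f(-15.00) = -1.14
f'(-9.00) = -0.08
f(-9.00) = -1.34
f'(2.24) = 1.73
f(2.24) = -2.47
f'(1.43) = 16.88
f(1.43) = -6.97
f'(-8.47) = -0.09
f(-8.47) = -1.38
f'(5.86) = 0.06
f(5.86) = -1.12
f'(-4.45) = -2.26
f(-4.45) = -3.31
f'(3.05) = 0.55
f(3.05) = -1.68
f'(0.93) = 676.83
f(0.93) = 49.39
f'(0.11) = -30.72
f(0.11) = -3.05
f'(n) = (-3*n^2 - 4*n + 4)*(-n^3 - n^2 - 7*n - 1)/(n^3 + 2*n^2 - 4*n + 1)^2 + (-3*n^2 - 2*n - 7)/(n^3 + 2*n^2 - 4*n + 1) = (-n^4 + 22*n^3 + 18*n^2 + 2*n - 11)/(n^6 + 4*n^5 - 4*n^4 - 14*n^3 + 20*n^2 - 8*n + 1)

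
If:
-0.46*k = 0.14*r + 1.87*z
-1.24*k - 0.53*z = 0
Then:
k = -0.42741935483871*z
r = -11.9527649769585*z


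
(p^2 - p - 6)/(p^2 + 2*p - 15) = (p + 2)/(p + 5)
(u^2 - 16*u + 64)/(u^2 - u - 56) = (u - 8)/(u + 7)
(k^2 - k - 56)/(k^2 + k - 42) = (k - 8)/(k - 6)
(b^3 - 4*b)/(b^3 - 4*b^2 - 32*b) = (4 - b^2)/(-b^2 + 4*b + 32)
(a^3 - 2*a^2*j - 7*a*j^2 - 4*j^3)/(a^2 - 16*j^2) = (a^2 + 2*a*j + j^2)/(a + 4*j)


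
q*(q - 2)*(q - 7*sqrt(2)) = q^3 - 7*sqrt(2)*q^2 - 2*q^2 + 14*sqrt(2)*q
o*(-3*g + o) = -3*g*o + o^2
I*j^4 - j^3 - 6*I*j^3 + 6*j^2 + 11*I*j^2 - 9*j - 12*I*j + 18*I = (j - 3)^2*(j + 2*I)*(I*j + 1)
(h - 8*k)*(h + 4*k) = h^2 - 4*h*k - 32*k^2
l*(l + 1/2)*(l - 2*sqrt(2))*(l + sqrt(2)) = l^4 - sqrt(2)*l^3 + l^3/2 - 4*l^2 - sqrt(2)*l^2/2 - 2*l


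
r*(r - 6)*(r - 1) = r^3 - 7*r^2 + 6*r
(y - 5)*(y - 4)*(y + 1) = y^3 - 8*y^2 + 11*y + 20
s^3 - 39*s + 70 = (s - 5)*(s - 2)*(s + 7)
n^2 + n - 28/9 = (n - 4/3)*(n + 7/3)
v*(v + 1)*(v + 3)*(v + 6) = v^4 + 10*v^3 + 27*v^2 + 18*v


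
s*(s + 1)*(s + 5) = s^3 + 6*s^2 + 5*s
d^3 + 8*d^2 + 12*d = d*(d + 2)*(d + 6)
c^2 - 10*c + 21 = (c - 7)*(c - 3)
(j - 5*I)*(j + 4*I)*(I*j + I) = I*j^3 + j^2 + I*j^2 + j + 20*I*j + 20*I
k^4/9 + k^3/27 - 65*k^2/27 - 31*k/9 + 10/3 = (k/3 + 1)^2*(k - 5)*(k - 2/3)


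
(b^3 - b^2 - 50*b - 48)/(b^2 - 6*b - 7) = (b^2 - 2*b - 48)/(b - 7)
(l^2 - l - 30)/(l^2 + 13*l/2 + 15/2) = 2*(l - 6)/(2*l + 3)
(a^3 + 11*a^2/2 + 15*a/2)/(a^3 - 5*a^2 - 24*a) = (a + 5/2)/(a - 8)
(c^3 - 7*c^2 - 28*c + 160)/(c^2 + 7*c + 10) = (c^2 - 12*c + 32)/(c + 2)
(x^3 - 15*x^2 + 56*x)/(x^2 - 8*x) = x - 7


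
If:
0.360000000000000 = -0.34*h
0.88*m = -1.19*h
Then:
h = -1.06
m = 1.43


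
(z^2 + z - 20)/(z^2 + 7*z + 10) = (z - 4)/(z + 2)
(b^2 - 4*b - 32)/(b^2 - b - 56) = (b + 4)/(b + 7)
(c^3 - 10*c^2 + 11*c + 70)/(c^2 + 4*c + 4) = (c^2 - 12*c + 35)/(c + 2)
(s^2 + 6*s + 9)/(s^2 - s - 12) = (s + 3)/(s - 4)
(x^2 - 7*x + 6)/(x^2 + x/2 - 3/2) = 2*(x - 6)/(2*x + 3)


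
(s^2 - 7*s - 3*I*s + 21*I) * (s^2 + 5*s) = s^4 - 2*s^3 - 3*I*s^3 - 35*s^2 + 6*I*s^2 + 105*I*s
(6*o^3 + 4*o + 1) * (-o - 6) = -6*o^4 - 36*o^3 - 4*o^2 - 25*o - 6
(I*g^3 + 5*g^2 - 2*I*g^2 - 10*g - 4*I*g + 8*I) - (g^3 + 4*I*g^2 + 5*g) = -g^3 + I*g^3 + 5*g^2 - 6*I*g^2 - 15*g - 4*I*g + 8*I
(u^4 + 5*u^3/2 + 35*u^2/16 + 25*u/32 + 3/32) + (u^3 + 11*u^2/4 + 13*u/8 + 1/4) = u^4 + 7*u^3/2 + 79*u^2/16 + 77*u/32 + 11/32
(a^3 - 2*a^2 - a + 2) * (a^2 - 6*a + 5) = a^5 - 8*a^4 + 16*a^3 - 2*a^2 - 17*a + 10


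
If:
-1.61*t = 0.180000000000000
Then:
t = -0.11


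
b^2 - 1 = (b - 1)*(b + 1)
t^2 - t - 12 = (t - 4)*(t + 3)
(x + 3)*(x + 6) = x^2 + 9*x + 18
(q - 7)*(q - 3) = q^2 - 10*q + 21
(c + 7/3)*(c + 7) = c^2 + 28*c/3 + 49/3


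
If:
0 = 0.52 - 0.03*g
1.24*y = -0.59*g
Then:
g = 17.33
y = -8.25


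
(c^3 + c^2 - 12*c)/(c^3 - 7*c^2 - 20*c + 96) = c/(c - 8)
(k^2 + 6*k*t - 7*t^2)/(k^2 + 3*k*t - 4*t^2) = (k + 7*t)/(k + 4*t)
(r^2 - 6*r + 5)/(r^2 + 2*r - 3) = (r - 5)/(r + 3)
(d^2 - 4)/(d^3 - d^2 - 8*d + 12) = (d + 2)/(d^2 + d - 6)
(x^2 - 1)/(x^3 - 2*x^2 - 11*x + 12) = (x + 1)/(x^2 - x - 12)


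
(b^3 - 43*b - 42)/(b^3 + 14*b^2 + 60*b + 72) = (b^2 - 6*b - 7)/(b^2 + 8*b + 12)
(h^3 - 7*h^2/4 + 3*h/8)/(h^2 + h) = (8*h^2 - 14*h + 3)/(8*(h + 1))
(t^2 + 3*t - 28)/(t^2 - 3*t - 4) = (t + 7)/(t + 1)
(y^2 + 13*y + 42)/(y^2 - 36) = (y + 7)/(y - 6)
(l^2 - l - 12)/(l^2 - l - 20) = (-l^2 + l + 12)/(-l^2 + l + 20)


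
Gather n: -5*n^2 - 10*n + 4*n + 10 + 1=-5*n^2 - 6*n + 11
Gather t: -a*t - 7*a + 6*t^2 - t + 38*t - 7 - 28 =-7*a + 6*t^2 + t*(37 - a) - 35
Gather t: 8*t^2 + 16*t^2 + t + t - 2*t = 24*t^2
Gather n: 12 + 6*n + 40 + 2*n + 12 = 8*n + 64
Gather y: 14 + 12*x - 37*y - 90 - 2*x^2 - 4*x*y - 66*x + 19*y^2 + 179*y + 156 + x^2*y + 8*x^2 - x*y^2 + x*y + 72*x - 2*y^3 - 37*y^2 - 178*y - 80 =6*x^2 + 18*x - 2*y^3 + y^2*(-x - 18) + y*(x^2 - 3*x - 36)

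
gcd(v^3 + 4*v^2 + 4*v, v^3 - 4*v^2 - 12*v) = v^2 + 2*v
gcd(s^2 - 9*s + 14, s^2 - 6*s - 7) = s - 7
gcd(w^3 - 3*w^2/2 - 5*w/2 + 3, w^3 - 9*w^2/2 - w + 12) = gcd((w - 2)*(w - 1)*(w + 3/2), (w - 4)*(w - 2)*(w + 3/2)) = w^2 - w/2 - 3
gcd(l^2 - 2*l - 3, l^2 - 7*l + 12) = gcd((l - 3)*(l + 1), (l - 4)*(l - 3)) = l - 3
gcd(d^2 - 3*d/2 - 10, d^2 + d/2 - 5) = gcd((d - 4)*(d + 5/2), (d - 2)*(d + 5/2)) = d + 5/2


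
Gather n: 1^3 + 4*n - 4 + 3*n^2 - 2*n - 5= 3*n^2 + 2*n - 8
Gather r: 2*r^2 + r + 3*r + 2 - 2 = 2*r^2 + 4*r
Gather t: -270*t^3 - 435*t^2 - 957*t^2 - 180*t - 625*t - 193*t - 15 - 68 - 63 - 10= -270*t^3 - 1392*t^2 - 998*t - 156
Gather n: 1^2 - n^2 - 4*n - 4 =-n^2 - 4*n - 3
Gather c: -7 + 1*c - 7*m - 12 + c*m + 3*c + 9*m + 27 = c*(m + 4) + 2*m + 8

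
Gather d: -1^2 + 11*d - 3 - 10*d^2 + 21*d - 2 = -10*d^2 + 32*d - 6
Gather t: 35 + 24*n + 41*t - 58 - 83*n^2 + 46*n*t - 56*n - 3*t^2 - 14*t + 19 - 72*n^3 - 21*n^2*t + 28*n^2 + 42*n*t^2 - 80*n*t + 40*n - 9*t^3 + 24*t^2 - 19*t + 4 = -72*n^3 - 55*n^2 + 8*n - 9*t^3 + t^2*(42*n + 21) + t*(-21*n^2 - 34*n + 8)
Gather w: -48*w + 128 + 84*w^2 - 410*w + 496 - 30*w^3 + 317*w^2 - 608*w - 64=-30*w^3 + 401*w^2 - 1066*w + 560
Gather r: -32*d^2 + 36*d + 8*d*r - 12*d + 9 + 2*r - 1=-32*d^2 + 24*d + r*(8*d + 2) + 8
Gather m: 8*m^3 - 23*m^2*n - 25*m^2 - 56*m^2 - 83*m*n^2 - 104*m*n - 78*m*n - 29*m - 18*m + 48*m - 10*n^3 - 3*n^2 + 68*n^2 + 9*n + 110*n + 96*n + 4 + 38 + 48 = 8*m^3 + m^2*(-23*n - 81) + m*(-83*n^2 - 182*n + 1) - 10*n^3 + 65*n^2 + 215*n + 90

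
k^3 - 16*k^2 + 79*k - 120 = (k - 8)*(k - 5)*(k - 3)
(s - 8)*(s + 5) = s^2 - 3*s - 40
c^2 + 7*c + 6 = (c + 1)*(c + 6)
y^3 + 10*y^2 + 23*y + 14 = (y + 1)*(y + 2)*(y + 7)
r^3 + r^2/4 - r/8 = r*(r - 1/4)*(r + 1/2)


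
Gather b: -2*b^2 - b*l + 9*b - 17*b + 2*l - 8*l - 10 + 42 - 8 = -2*b^2 + b*(-l - 8) - 6*l + 24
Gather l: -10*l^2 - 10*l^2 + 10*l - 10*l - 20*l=-20*l^2 - 20*l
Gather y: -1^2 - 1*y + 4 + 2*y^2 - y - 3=2*y^2 - 2*y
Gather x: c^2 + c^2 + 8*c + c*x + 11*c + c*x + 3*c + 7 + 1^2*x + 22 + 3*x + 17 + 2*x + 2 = 2*c^2 + 22*c + x*(2*c + 6) + 48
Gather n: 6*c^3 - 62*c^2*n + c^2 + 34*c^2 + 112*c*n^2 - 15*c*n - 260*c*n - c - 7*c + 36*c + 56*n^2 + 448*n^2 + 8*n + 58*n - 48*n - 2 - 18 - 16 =6*c^3 + 35*c^2 + 28*c + n^2*(112*c + 504) + n*(-62*c^2 - 275*c + 18) - 36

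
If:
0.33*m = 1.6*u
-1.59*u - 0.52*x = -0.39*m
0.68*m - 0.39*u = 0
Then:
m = 0.00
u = 0.00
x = 0.00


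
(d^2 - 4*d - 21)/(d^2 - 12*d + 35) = (d + 3)/(d - 5)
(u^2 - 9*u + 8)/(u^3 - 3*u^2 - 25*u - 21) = (-u^2 + 9*u - 8)/(-u^3 + 3*u^2 + 25*u + 21)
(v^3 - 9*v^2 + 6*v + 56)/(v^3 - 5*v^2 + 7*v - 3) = (v^3 - 9*v^2 + 6*v + 56)/(v^3 - 5*v^2 + 7*v - 3)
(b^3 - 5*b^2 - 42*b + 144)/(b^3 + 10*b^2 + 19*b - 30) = (b^2 - 11*b + 24)/(b^2 + 4*b - 5)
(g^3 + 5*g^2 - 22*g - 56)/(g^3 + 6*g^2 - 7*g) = (g^2 - 2*g - 8)/(g*(g - 1))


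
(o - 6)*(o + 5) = o^2 - o - 30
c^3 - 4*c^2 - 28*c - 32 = (c - 8)*(c + 2)^2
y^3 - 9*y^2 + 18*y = y*(y - 6)*(y - 3)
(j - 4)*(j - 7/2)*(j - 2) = j^3 - 19*j^2/2 + 29*j - 28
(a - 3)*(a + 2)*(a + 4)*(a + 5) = a^4 + 8*a^3 + 5*a^2 - 74*a - 120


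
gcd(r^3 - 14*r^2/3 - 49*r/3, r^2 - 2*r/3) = r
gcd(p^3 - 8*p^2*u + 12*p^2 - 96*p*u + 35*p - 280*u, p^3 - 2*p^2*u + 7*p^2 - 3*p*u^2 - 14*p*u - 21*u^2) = p + 7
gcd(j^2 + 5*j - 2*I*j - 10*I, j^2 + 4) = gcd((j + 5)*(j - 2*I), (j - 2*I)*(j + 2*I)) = j - 2*I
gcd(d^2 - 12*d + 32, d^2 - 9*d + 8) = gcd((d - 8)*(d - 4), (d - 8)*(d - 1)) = d - 8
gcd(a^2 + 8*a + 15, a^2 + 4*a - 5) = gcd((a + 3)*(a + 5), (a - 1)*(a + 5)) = a + 5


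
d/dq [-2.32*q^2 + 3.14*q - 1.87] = 3.14 - 4.64*q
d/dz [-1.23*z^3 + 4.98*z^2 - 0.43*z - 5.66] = -3.69*z^2 + 9.96*z - 0.43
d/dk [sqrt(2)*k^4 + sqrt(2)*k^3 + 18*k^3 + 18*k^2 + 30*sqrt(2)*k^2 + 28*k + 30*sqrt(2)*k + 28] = 4*sqrt(2)*k^3 + 3*sqrt(2)*k^2 + 54*k^2 + 36*k + 60*sqrt(2)*k + 28 + 30*sqrt(2)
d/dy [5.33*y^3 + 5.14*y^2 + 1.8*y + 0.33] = 15.99*y^2 + 10.28*y + 1.8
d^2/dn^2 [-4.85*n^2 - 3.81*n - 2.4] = -9.70000000000000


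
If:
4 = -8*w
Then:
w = -1/2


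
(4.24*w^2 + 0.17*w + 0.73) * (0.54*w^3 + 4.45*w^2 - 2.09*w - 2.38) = 2.2896*w^5 + 18.9598*w^4 - 7.7109*w^3 - 7.198*w^2 - 1.9303*w - 1.7374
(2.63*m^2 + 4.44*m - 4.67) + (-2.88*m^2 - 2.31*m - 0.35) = -0.25*m^2 + 2.13*m - 5.02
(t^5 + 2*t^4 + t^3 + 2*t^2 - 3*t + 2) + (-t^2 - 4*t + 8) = t^5 + 2*t^4 + t^3 + t^2 - 7*t + 10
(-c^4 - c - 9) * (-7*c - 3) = 7*c^5 + 3*c^4 + 7*c^2 + 66*c + 27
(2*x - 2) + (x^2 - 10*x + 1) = x^2 - 8*x - 1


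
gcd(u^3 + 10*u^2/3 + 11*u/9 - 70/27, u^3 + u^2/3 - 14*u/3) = u + 7/3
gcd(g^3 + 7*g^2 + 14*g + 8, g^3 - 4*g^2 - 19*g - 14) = g^2 + 3*g + 2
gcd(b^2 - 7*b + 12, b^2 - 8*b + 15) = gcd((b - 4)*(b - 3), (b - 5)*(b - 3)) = b - 3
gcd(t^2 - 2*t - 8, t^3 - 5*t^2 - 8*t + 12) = t + 2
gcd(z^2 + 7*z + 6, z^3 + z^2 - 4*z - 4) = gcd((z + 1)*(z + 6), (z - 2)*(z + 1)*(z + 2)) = z + 1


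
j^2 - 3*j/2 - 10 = (j - 4)*(j + 5/2)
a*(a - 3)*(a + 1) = a^3 - 2*a^2 - 3*a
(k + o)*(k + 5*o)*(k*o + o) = k^3*o + 6*k^2*o^2 + k^2*o + 5*k*o^3 + 6*k*o^2 + 5*o^3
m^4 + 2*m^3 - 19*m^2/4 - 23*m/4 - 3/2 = (m - 2)*(m + 1/2)^2*(m + 3)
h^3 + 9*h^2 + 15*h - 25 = (h - 1)*(h + 5)^2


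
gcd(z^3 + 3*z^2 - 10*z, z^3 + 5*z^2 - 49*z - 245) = z + 5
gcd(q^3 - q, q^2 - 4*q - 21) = 1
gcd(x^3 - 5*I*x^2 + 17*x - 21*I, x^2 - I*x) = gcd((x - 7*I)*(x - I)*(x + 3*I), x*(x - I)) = x - I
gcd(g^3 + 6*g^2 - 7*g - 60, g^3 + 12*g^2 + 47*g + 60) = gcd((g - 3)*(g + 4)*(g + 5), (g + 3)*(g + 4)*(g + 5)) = g^2 + 9*g + 20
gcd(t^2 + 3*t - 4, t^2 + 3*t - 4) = t^2 + 3*t - 4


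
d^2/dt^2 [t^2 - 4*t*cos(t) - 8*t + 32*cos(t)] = 4*t*cos(t) + 8*sin(t) - 32*cos(t) + 2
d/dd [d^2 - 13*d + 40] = 2*d - 13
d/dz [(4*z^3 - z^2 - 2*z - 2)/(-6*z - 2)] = (-24*z^3 - 9*z^2 + 2*z - 4)/(2*(9*z^2 + 6*z + 1))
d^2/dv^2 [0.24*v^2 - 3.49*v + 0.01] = 0.480000000000000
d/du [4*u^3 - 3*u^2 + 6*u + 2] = 12*u^2 - 6*u + 6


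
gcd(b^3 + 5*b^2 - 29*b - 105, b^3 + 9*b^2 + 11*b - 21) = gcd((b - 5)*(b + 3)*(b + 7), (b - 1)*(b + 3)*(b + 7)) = b^2 + 10*b + 21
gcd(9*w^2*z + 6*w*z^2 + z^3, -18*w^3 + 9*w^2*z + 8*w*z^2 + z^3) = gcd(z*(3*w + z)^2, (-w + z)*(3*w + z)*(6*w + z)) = 3*w + z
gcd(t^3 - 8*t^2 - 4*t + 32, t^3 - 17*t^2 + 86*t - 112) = t^2 - 10*t + 16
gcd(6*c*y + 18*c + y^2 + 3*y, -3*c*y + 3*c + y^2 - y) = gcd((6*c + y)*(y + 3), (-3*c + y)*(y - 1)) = 1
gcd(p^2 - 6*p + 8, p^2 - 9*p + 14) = p - 2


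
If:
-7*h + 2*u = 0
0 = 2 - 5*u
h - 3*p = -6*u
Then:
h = 4/35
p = 88/105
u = 2/5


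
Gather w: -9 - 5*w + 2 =-5*w - 7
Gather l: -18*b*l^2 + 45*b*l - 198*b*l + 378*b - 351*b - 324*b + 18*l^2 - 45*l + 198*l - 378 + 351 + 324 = -297*b + l^2*(18 - 18*b) + l*(153 - 153*b) + 297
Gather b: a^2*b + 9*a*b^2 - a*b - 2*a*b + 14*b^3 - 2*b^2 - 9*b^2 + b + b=14*b^3 + b^2*(9*a - 11) + b*(a^2 - 3*a + 2)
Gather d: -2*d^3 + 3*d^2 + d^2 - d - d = -2*d^3 + 4*d^2 - 2*d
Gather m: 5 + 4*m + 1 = 4*m + 6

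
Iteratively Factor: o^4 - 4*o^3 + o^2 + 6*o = (o - 3)*(o^3 - o^2 - 2*o) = (o - 3)*(o - 2)*(o^2 + o) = o*(o - 3)*(o - 2)*(o + 1)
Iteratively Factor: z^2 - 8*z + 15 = (z - 5)*(z - 3)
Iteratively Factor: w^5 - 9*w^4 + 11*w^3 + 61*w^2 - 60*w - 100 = (w - 5)*(w^4 - 4*w^3 - 9*w^2 + 16*w + 20) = (w - 5)*(w - 2)*(w^3 - 2*w^2 - 13*w - 10) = (w - 5)*(w - 2)*(w + 1)*(w^2 - 3*w - 10) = (w - 5)^2*(w - 2)*(w + 1)*(w + 2)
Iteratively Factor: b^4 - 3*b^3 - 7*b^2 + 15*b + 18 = (b + 2)*(b^3 - 5*b^2 + 3*b + 9) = (b - 3)*(b + 2)*(b^2 - 2*b - 3) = (b - 3)^2*(b + 2)*(b + 1)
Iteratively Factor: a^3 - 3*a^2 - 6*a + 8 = (a - 4)*(a^2 + a - 2) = (a - 4)*(a + 2)*(a - 1)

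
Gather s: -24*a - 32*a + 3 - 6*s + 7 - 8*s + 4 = -56*a - 14*s + 14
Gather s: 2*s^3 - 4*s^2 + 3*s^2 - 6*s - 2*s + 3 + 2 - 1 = 2*s^3 - s^2 - 8*s + 4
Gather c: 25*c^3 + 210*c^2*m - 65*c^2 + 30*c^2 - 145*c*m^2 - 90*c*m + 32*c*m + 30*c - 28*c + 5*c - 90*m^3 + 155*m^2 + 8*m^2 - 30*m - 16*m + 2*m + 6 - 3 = 25*c^3 + c^2*(210*m - 35) + c*(-145*m^2 - 58*m + 7) - 90*m^3 + 163*m^2 - 44*m + 3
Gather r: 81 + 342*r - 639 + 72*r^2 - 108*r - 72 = 72*r^2 + 234*r - 630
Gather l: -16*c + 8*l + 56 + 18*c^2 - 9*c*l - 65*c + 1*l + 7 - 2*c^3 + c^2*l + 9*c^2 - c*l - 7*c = -2*c^3 + 27*c^2 - 88*c + l*(c^2 - 10*c + 9) + 63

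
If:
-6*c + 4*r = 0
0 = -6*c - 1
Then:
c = -1/6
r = -1/4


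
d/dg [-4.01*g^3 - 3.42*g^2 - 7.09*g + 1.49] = -12.03*g^2 - 6.84*g - 7.09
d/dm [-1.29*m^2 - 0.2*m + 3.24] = -2.58*m - 0.2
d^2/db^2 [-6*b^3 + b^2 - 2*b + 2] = 2 - 36*b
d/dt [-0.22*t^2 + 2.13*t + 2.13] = 2.13 - 0.44*t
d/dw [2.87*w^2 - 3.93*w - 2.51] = 5.74*w - 3.93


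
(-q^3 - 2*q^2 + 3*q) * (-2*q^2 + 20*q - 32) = 2*q^5 - 16*q^4 - 14*q^3 + 124*q^2 - 96*q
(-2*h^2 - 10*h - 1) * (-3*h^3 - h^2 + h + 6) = 6*h^5 + 32*h^4 + 11*h^3 - 21*h^2 - 61*h - 6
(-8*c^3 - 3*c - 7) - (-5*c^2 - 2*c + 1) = -8*c^3 + 5*c^2 - c - 8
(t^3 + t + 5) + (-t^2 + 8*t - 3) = t^3 - t^2 + 9*t + 2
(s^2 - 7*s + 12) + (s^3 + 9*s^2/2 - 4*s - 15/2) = s^3 + 11*s^2/2 - 11*s + 9/2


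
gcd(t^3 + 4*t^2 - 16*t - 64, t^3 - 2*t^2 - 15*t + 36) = t + 4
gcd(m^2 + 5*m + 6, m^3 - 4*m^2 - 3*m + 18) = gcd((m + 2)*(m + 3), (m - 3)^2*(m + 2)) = m + 2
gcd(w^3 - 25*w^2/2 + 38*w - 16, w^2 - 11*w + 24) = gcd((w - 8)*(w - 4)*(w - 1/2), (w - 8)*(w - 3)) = w - 8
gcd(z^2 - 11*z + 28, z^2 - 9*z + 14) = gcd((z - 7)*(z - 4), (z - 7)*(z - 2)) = z - 7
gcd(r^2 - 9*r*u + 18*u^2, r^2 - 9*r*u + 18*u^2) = r^2 - 9*r*u + 18*u^2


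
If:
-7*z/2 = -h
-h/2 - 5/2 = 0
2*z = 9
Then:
No Solution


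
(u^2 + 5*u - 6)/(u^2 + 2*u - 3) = (u + 6)/(u + 3)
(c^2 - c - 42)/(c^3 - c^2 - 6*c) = (-c^2 + c + 42)/(c*(-c^2 + c + 6))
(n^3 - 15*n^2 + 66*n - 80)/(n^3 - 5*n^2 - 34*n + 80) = (n - 5)/(n + 5)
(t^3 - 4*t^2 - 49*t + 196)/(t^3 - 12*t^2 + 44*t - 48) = (t^2 - 49)/(t^2 - 8*t + 12)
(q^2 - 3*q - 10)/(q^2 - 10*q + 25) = (q + 2)/(q - 5)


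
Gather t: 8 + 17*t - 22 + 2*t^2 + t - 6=2*t^2 + 18*t - 20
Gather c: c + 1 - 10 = c - 9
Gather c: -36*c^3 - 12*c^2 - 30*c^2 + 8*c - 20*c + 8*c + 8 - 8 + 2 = -36*c^3 - 42*c^2 - 4*c + 2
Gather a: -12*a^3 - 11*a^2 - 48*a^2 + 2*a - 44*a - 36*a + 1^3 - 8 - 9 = -12*a^3 - 59*a^2 - 78*a - 16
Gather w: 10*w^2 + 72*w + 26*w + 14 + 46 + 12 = 10*w^2 + 98*w + 72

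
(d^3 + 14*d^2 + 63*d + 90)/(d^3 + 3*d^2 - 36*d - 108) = (d + 5)/(d - 6)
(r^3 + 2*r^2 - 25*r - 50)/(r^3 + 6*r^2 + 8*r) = (r^2 - 25)/(r*(r + 4))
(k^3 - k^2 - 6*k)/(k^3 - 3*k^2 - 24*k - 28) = k*(k - 3)/(k^2 - 5*k - 14)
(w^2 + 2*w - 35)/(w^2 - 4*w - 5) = (w + 7)/(w + 1)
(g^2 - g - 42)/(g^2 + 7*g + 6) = (g - 7)/(g + 1)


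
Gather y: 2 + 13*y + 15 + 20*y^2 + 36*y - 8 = 20*y^2 + 49*y + 9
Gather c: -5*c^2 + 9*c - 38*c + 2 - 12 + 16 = -5*c^2 - 29*c + 6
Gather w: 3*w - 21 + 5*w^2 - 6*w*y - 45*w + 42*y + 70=5*w^2 + w*(-6*y - 42) + 42*y + 49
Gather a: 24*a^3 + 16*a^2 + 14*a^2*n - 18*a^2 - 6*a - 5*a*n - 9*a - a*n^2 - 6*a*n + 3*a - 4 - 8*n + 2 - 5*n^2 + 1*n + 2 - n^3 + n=24*a^3 + a^2*(14*n - 2) + a*(-n^2 - 11*n - 12) - n^3 - 5*n^2 - 6*n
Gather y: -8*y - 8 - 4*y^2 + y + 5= -4*y^2 - 7*y - 3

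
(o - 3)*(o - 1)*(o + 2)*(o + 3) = o^4 + o^3 - 11*o^2 - 9*o + 18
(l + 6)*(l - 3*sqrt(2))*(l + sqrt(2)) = l^3 - 2*sqrt(2)*l^2 + 6*l^2 - 12*sqrt(2)*l - 6*l - 36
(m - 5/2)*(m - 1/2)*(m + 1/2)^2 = m^4 - 2*m^3 - 3*m^2/2 + m/2 + 5/16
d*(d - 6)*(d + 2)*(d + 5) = d^4 + d^3 - 32*d^2 - 60*d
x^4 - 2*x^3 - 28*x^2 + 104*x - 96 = (x - 4)*(x - 2)^2*(x + 6)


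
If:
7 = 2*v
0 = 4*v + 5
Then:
No Solution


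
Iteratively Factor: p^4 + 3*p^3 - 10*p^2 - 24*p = (p + 2)*(p^3 + p^2 - 12*p) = (p + 2)*(p + 4)*(p^2 - 3*p) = (p - 3)*(p + 2)*(p + 4)*(p)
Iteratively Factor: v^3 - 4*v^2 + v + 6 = (v + 1)*(v^2 - 5*v + 6) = (v - 3)*(v + 1)*(v - 2)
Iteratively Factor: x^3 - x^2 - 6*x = (x + 2)*(x^2 - 3*x) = (x - 3)*(x + 2)*(x)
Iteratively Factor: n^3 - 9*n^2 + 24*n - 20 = (n - 5)*(n^2 - 4*n + 4) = (n - 5)*(n - 2)*(n - 2)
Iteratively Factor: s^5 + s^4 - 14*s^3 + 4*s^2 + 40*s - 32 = (s - 1)*(s^4 + 2*s^3 - 12*s^2 - 8*s + 32) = (s - 2)*(s - 1)*(s^3 + 4*s^2 - 4*s - 16) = (s - 2)^2*(s - 1)*(s^2 + 6*s + 8) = (s - 2)^2*(s - 1)*(s + 4)*(s + 2)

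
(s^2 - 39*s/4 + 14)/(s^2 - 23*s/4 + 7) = (s - 8)/(s - 4)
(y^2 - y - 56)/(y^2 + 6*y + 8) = (y^2 - y - 56)/(y^2 + 6*y + 8)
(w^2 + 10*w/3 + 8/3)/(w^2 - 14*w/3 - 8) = (w + 2)/(w - 6)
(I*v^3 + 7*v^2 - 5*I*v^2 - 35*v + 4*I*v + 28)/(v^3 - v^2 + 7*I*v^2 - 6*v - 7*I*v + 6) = (I*v^2 + v*(7 - 4*I) - 28)/(v^2 + 7*I*v - 6)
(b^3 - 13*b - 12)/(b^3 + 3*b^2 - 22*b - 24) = (b + 3)/(b + 6)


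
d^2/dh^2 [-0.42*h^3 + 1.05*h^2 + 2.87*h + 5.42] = 2.1 - 2.52*h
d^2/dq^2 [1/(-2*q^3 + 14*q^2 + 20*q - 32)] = ((3*q - 7)*(q^3 - 7*q^2 - 10*q + 16) - (-3*q^2 + 14*q + 10)^2)/(q^3 - 7*q^2 - 10*q + 16)^3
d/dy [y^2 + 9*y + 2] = 2*y + 9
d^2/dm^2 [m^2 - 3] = 2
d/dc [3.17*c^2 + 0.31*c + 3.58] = 6.34*c + 0.31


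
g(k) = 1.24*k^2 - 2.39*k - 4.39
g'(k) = 2.48*k - 2.39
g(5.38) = 18.64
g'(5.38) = 10.95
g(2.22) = -3.58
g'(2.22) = 3.12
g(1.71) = -4.85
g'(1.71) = 1.85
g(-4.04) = 25.50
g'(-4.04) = -12.41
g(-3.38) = 17.85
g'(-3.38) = -10.77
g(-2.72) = 11.28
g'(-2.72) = -9.14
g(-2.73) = 11.38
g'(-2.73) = -9.16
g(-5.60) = 47.88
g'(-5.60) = -16.28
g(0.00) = -4.39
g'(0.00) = -2.39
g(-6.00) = 54.59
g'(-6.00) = -17.27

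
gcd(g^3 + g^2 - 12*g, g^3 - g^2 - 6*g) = g^2 - 3*g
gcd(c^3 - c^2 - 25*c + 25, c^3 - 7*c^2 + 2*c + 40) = c - 5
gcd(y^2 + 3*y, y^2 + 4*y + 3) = y + 3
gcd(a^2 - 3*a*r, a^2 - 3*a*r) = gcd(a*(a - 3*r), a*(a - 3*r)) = -a^2 + 3*a*r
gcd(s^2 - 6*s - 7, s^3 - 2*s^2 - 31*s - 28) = s^2 - 6*s - 7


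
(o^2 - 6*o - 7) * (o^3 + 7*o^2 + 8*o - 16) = o^5 + o^4 - 41*o^3 - 113*o^2 + 40*o + 112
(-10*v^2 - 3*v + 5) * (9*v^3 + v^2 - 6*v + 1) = -90*v^5 - 37*v^4 + 102*v^3 + 13*v^2 - 33*v + 5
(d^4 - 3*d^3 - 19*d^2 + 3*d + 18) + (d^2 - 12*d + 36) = d^4 - 3*d^3 - 18*d^2 - 9*d + 54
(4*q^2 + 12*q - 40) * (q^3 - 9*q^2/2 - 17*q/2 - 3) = 4*q^5 - 6*q^4 - 128*q^3 + 66*q^2 + 304*q + 120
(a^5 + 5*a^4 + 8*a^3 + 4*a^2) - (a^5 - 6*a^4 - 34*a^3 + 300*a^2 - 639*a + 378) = 11*a^4 + 42*a^3 - 296*a^2 + 639*a - 378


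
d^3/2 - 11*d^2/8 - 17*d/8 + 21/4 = (d/2 + 1)*(d - 3)*(d - 7/4)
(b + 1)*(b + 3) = b^2 + 4*b + 3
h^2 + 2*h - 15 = (h - 3)*(h + 5)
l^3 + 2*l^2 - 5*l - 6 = (l - 2)*(l + 1)*(l + 3)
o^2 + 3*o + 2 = (o + 1)*(o + 2)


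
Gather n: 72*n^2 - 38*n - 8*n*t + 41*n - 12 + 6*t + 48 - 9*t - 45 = 72*n^2 + n*(3 - 8*t) - 3*t - 9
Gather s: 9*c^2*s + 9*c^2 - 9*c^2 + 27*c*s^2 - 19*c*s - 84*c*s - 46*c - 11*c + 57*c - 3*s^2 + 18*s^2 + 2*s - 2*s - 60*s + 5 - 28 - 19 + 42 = s^2*(27*c + 15) + s*(9*c^2 - 103*c - 60)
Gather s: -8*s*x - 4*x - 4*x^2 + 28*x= -8*s*x - 4*x^2 + 24*x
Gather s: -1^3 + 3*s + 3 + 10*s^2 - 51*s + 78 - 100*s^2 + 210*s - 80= -90*s^2 + 162*s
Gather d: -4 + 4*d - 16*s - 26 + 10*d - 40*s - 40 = 14*d - 56*s - 70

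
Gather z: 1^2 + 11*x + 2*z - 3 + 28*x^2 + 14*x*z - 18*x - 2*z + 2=28*x^2 + 14*x*z - 7*x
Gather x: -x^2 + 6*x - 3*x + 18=-x^2 + 3*x + 18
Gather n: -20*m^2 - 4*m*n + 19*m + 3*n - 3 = -20*m^2 + 19*m + n*(3 - 4*m) - 3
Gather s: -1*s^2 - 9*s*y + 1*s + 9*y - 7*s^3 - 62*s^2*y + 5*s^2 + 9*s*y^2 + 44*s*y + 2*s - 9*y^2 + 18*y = -7*s^3 + s^2*(4 - 62*y) + s*(9*y^2 + 35*y + 3) - 9*y^2 + 27*y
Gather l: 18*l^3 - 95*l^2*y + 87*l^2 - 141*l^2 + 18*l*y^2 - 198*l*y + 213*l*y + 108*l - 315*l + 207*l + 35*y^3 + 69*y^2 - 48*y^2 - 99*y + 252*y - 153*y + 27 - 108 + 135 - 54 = 18*l^3 + l^2*(-95*y - 54) + l*(18*y^2 + 15*y) + 35*y^3 + 21*y^2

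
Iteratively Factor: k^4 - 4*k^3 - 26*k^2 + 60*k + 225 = (k - 5)*(k^3 + k^2 - 21*k - 45) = (k - 5)^2*(k^2 + 6*k + 9) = (k - 5)^2*(k + 3)*(k + 3)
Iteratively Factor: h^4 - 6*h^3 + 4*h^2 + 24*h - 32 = (h + 2)*(h^3 - 8*h^2 + 20*h - 16) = (h - 2)*(h + 2)*(h^2 - 6*h + 8) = (h - 2)^2*(h + 2)*(h - 4)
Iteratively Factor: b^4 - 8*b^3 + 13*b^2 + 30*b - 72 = (b - 4)*(b^3 - 4*b^2 - 3*b + 18) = (b - 4)*(b - 3)*(b^2 - b - 6) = (b - 4)*(b - 3)*(b + 2)*(b - 3)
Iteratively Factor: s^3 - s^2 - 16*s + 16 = (s - 1)*(s^2 - 16) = (s - 1)*(s + 4)*(s - 4)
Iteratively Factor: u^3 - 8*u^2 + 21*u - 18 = (u - 3)*(u^2 - 5*u + 6) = (u - 3)^2*(u - 2)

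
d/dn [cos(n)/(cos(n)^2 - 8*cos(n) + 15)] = (cos(n)^2 - 15)*sin(n)/((cos(n) - 5)^2*(cos(n) - 3)^2)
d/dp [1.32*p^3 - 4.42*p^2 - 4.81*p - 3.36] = 3.96*p^2 - 8.84*p - 4.81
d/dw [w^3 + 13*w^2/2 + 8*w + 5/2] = 3*w^2 + 13*w + 8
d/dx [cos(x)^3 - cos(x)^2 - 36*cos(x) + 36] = (-3*cos(x)^2 + 2*cos(x) + 36)*sin(x)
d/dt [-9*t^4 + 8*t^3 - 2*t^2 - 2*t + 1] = -36*t^3 + 24*t^2 - 4*t - 2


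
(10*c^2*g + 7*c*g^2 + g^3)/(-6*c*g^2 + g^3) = (-10*c^2 - 7*c*g - g^2)/(g*(6*c - g))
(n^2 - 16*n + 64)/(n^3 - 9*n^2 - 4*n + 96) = (n - 8)/(n^2 - n - 12)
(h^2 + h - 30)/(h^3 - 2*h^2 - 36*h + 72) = (h - 5)/(h^2 - 8*h + 12)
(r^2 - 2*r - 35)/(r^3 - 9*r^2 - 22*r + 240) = (r - 7)/(r^2 - 14*r + 48)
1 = 1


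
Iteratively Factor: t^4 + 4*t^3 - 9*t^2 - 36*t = (t - 3)*(t^3 + 7*t^2 + 12*t) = (t - 3)*(t + 3)*(t^2 + 4*t) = (t - 3)*(t + 3)*(t + 4)*(t)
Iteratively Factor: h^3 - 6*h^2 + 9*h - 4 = (h - 1)*(h^2 - 5*h + 4) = (h - 1)^2*(h - 4)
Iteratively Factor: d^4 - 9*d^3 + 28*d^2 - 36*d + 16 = (d - 2)*(d^3 - 7*d^2 + 14*d - 8) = (d - 2)*(d - 1)*(d^2 - 6*d + 8) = (d - 4)*(d - 2)*(d - 1)*(d - 2)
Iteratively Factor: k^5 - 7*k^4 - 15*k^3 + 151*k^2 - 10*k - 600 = (k + 2)*(k^4 - 9*k^3 + 3*k^2 + 145*k - 300) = (k + 2)*(k + 4)*(k^3 - 13*k^2 + 55*k - 75) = (k - 5)*(k + 2)*(k + 4)*(k^2 - 8*k + 15) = (k - 5)*(k - 3)*(k + 2)*(k + 4)*(k - 5)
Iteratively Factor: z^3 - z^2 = (z)*(z^2 - z) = z*(z - 1)*(z)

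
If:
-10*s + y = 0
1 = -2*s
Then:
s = -1/2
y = -5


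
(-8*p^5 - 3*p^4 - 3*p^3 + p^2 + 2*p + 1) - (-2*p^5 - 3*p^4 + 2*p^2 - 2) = -6*p^5 - 3*p^3 - p^2 + 2*p + 3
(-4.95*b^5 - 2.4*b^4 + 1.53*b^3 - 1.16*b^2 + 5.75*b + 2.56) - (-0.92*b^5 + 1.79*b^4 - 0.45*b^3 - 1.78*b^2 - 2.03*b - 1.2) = -4.03*b^5 - 4.19*b^4 + 1.98*b^3 + 0.62*b^2 + 7.78*b + 3.76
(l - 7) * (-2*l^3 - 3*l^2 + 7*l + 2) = -2*l^4 + 11*l^3 + 28*l^2 - 47*l - 14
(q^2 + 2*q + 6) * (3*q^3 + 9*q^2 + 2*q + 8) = 3*q^5 + 15*q^4 + 38*q^3 + 66*q^2 + 28*q + 48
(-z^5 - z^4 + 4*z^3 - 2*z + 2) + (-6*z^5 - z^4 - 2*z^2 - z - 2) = -7*z^5 - 2*z^4 + 4*z^3 - 2*z^2 - 3*z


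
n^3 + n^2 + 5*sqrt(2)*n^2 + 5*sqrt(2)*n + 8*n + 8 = (n + 1)*(n + sqrt(2))*(n + 4*sqrt(2))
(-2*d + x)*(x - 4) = -2*d*x + 8*d + x^2 - 4*x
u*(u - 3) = u^2 - 3*u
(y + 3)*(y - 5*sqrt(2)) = y^2 - 5*sqrt(2)*y + 3*y - 15*sqrt(2)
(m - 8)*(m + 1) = m^2 - 7*m - 8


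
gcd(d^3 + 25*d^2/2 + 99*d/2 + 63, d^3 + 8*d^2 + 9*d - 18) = d^2 + 9*d + 18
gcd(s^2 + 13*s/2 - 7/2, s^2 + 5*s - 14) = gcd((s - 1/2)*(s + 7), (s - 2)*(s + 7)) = s + 7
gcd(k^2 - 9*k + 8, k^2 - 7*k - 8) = k - 8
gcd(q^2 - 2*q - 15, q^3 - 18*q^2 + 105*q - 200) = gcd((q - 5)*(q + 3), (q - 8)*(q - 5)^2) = q - 5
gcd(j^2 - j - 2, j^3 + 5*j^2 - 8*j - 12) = j^2 - j - 2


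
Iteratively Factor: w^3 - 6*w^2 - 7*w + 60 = (w + 3)*(w^2 - 9*w + 20) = (w - 5)*(w + 3)*(w - 4)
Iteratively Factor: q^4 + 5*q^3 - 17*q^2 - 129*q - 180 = (q + 3)*(q^3 + 2*q^2 - 23*q - 60) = (q + 3)^2*(q^2 - q - 20) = (q - 5)*(q + 3)^2*(q + 4)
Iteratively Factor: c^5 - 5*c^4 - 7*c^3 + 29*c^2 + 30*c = (c - 5)*(c^4 - 7*c^2 - 6*c) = (c - 5)*(c - 3)*(c^3 + 3*c^2 + 2*c) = (c - 5)*(c - 3)*(c + 2)*(c^2 + c) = (c - 5)*(c - 3)*(c + 1)*(c + 2)*(c)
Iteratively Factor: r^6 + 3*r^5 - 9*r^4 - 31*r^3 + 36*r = (r)*(r^5 + 3*r^4 - 9*r^3 - 31*r^2 + 36) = r*(r - 3)*(r^4 + 6*r^3 + 9*r^2 - 4*r - 12) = r*(r - 3)*(r + 3)*(r^3 + 3*r^2 - 4) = r*(r - 3)*(r - 1)*(r + 3)*(r^2 + 4*r + 4) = r*(r - 3)*(r - 1)*(r + 2)*(r + 3)*(r + 2)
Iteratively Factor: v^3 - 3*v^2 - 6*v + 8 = (v - 4)*(v^2 + v - 2) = (v - 4)*(v - 1)*(v + 2)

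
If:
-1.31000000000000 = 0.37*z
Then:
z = -3.54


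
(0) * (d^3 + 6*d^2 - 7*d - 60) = 0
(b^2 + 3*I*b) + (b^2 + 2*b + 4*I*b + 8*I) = 2*b^2 + 2*b + 7*I*b + 8*I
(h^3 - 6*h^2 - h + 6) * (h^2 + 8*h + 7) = h^5 + 2*h^4 - 42*h^3 - 44*h^2 + 41*h + 42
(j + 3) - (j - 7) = 10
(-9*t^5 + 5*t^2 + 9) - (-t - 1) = -9*t^5 + 5*t^2 + t + 10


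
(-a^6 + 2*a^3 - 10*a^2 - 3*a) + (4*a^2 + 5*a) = -a^6 + 2*a^3 - 6*a^2 + 2*a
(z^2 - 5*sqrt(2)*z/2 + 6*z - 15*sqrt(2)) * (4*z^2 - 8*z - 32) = 4*z^4 - 10*sqrt(2)*z^3 + 16*z^3 - 80*z^2 - 40*sqrt(2)*z^2 - 192*z + 200*sqrt(2)*z + 480*sqrt(2)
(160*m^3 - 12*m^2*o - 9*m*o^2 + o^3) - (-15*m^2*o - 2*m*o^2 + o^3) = 160*m^3 + 3*m^2*o - 7*m*o^2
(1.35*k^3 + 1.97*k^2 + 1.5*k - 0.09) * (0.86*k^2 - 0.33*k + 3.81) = 1.161*k^5 + 1.2487*k^4 + 5.7834*k^3 + 6.9333*k^2 + 5.7447*k - 0.3429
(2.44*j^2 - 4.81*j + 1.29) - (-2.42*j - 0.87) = 2.44*j^2 - 2.39*j + 2.16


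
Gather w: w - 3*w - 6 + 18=12 - 2*w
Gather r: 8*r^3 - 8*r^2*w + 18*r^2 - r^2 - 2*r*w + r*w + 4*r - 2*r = 8*r^3 + r^2*(17 - 8*w) + r*(2 - w)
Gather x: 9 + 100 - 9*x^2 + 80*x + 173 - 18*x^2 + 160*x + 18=-27*x^2 + 240*x + 300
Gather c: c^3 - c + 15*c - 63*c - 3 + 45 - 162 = c^3 - 49*c - 120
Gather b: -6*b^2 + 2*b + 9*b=-6*b^2 + 11*b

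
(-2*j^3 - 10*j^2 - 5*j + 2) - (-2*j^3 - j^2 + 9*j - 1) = -9*j^2 - 14*j + 3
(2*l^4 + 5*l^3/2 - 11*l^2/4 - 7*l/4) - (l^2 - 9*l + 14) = 2*l^4 + 5*l^3/2 - 15*l^2/4 + 29*l/4 - 14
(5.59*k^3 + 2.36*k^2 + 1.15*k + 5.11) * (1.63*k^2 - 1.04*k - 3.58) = 9.1117*k^5 - 1.9668*k^4 - 20.5921*k^3 - 1.3155*k^2 - 9.4314*k - 18.2938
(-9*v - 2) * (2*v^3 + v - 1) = -18*v^4 - 4*v^3 - 9*v^2 + 7*v + 2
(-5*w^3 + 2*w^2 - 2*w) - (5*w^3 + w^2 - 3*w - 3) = -10*w^3 + w^2 + w + 3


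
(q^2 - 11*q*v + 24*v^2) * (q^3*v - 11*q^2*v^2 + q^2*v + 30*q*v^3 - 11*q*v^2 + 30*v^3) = q^5*v - 22*q^4*v^2 + q^4*v + 175*q^3*v^3 - 22*q^3*v^2 - 594*q^2*v^4 + 175*q^2*v^3 + 720*q*v^5 - 594*q*v^4 + 720*v^5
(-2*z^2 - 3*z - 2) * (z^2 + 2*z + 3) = -2*z^4 - 7*z^3 - 14*z^2 - 13*z - 6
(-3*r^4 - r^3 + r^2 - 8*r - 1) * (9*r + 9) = -27*r^5 - 36*r^4 - 63*r^2 - 81*r - 9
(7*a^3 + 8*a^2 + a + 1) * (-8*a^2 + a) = -56*a^5 - 57*a^4 - 7*a^2 + a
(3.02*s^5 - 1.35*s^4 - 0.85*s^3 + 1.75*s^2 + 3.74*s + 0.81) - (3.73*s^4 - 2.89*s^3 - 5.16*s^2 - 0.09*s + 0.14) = 3.02*s^5 - 5.08*s^4 + 2.04*s^3 + 6.91*s^2 + 3.83*s + 0.67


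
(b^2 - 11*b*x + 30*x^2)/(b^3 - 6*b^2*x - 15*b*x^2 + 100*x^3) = (-b + 6*x)/(-b^2 + b*x + 20*x^2)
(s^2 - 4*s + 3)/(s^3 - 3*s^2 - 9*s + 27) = (s - 1)/(s^2 - 9)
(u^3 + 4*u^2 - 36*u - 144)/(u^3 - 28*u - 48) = (u + 6)/(u + 2)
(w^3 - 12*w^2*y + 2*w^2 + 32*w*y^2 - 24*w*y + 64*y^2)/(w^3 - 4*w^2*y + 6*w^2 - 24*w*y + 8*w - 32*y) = (w - 8*y)/(w + 4)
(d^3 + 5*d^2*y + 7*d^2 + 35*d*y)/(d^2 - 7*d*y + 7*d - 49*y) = d*(-d - 5*y)/(-d + 7*y)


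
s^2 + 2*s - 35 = (s - 5)*(s + 7)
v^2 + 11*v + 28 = (v + 4)*(v + 7)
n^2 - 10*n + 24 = (n - 6)*(n - 4)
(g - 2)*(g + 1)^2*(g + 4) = g^4 + 4*g^3 - 3*g^2 - 14*g - 8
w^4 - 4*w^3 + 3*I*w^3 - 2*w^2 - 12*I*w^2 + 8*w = w*(w - 4)*(w + I)*(w + 2*I)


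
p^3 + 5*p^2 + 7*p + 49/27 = (p + 1/3)*(p + 7/3)^2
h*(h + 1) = h^2 + h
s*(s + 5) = s^2 + 5*s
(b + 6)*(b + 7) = b^2 + 13*b + 42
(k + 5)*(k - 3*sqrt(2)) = k^2 - 3*sqrt(2)*k + 5*k - 15*sqrt(2)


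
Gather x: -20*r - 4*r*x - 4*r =-4*r*x - 24*r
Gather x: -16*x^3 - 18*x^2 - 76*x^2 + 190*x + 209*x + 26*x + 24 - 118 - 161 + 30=-16*x^3 - 94*x^2 + 425*x - 225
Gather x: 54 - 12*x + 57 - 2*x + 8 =119 - 14*x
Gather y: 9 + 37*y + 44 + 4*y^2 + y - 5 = 4*y^2 + 38*y + 48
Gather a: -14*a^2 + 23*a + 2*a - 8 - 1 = -14*a^2 + 25*a - 9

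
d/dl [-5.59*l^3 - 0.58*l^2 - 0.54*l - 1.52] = -16.77*l^2 - 1.16*l - 0.54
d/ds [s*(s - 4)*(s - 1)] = 3*s^2 - 10*s + 4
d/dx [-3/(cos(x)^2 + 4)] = -12*sin(2*x)/(cos(2*x) + 9)^2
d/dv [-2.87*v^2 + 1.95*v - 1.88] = 1.95 - 5.74*v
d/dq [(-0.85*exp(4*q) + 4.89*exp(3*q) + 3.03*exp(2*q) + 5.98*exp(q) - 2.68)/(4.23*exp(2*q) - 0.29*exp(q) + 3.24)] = (-7.191*exp(5*q) + 21.4242*exp(4*q) - 13.8522*exp(3*q) + 21.3567*exp(2*q) + 42.3072*exp(q) + 18.598)*exp(q)/(17.8929*exp(4*q) - 2.4534*exp(3*q) + 27.4945*exp(2*q) - 1.8792*exp(q) + 10.4976)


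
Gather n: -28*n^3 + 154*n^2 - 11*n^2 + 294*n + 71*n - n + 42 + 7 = -28*n^3 + 143*n^2 + 364*n + 49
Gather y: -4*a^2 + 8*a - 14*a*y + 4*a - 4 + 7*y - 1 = -4*a^2 + 12*a + y*(7 - 14*a) - 5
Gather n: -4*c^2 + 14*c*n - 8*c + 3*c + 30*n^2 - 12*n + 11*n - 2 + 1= -4*c^2 - 5*c + 30*n^2 + n*(14*c - 1) - 1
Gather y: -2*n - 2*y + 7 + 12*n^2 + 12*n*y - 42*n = 12*n^2 - 44*n + y*(12*n - 2) + 7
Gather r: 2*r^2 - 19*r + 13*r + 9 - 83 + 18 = 2*r^2 - 6*r - 56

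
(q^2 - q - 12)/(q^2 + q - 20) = (q + 3)/(q + 5)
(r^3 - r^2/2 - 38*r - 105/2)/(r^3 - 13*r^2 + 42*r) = (2*r^2 + 13*r + 15)/(2*r*(r - 6))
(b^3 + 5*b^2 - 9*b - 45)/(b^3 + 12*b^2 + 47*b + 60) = (b - 3)/(b + 4)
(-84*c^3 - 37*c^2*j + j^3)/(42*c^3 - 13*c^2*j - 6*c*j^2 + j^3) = (-4*c - j)/(2*c - j)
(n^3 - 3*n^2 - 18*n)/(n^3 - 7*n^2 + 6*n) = (n + 3)/(n - 1)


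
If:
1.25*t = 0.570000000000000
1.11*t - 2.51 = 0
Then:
No Solution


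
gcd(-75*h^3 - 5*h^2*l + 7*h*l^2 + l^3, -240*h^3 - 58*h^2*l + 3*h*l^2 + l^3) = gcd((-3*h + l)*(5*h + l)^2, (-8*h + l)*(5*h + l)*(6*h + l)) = 5*h + l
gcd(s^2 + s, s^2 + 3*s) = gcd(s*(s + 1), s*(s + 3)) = s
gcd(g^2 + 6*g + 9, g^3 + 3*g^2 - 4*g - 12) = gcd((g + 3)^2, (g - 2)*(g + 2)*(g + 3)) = g + 3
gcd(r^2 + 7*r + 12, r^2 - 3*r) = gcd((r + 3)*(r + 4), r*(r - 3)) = 1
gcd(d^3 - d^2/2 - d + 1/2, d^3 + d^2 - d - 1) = d^2 - 1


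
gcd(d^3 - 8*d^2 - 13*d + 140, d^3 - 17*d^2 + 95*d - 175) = d^2 - 12*d + 35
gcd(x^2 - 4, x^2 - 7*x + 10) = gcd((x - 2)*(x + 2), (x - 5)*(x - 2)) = x - 2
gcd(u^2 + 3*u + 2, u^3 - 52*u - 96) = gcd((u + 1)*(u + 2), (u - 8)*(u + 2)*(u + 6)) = u + 2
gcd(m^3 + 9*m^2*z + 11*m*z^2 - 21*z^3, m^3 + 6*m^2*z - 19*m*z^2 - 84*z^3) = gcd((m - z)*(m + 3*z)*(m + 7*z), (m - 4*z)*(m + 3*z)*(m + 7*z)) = m^2 + 10*m*z + 21*z^2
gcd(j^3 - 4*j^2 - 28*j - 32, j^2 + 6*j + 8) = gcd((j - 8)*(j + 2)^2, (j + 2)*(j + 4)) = j + 2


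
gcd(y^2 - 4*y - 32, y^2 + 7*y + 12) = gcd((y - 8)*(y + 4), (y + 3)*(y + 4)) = y + 4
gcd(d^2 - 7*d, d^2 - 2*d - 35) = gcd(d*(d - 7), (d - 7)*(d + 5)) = d - 7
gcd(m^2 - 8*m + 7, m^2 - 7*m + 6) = m - 1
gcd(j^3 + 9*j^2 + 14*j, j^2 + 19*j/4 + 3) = 1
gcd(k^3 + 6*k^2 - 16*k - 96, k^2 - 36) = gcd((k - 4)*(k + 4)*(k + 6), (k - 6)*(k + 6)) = k + 6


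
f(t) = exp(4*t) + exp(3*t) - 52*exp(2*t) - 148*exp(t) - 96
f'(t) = 4*exp(4*t) + 3*exp(3*t) - 104*exp(2*t) - 148*exp(t)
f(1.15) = -951.09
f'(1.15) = -1012.29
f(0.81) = -654.56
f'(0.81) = -722.00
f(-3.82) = -99.27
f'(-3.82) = -3.30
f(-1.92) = -118.81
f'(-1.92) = -23.92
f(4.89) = 313875271.18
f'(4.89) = 1255048697.84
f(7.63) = 17983454682938.80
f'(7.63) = 71925530846234.80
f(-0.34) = -227.07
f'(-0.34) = -155.92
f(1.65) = -1400.22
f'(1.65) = -226.44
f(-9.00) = -96.02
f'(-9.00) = -0.02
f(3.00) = 146810.92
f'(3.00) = 630399.16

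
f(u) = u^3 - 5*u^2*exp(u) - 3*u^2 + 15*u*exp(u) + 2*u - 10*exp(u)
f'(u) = -5*u^2*exp(u) + 3*u^2 + 5*u*exp(u) - 6*u + 5*exp(u) + 2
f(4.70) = -5444.91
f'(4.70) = -8970.10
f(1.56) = 5.48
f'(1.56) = 2.95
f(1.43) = 4.77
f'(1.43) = 7.60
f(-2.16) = -35.97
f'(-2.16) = 25.60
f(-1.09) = -17.90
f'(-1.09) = 9.96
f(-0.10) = -10.68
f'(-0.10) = 6.66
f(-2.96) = -63.23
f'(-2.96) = 43.27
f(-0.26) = -11.72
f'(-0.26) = 6.36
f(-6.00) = -336.69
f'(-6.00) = 145.49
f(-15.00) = -4080.00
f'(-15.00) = 767.00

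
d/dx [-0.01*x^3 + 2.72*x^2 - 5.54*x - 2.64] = -0.03*x^2 + 5.44*x - 5.54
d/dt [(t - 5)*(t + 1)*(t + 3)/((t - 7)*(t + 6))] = (t^4 - 2*t^3 - 108*t^2 + 114*t + 699)/(t^4 - 2*t^3 - 83*t^2 + 84*t + 1764)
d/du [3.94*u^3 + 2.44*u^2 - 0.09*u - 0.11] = 11.82*u^2 + 4.88*u - 0.09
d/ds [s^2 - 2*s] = 2*s - 2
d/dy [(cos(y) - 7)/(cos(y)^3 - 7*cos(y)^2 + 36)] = (199*cos(y)/2 - 14*cos(2*y) + cos(3*y)/2 - 50)*sin(y)/(cos(y)^3 - 7*cos(y)^2 + 36)^2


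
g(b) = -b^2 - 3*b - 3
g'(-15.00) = 27.00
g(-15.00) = -183.00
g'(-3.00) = 3.00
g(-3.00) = -3.00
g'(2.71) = -8.42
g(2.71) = -18.47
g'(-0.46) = -2.08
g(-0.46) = -1.83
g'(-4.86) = 6.72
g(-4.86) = -12.04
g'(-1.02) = -0.96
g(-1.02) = -0.98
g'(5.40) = -13.80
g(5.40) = -48.36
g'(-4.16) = 5.32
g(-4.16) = -7.83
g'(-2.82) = 2.64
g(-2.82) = -2.49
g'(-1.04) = -0.92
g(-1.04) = -0.96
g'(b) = -2*b - 3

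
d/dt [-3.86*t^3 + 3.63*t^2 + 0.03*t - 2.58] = -11.58*t^2 + 7.26*t + 0.03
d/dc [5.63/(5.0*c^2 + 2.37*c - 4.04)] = (-56.3*c - 13.3431)/(5.0*c^2 + 2.37*c - 4.04)^2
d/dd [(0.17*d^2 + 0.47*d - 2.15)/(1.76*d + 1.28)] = (0.2992*d^2 + 0.4352*d + 4.3856)/(3.0976*d^2 + 4.5056*d + 1.6384)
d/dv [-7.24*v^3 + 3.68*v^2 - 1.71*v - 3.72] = -21.72*v^2 + 7.36*v - 1.71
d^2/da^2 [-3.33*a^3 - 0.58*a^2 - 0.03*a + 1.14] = -19.98*a - 1.16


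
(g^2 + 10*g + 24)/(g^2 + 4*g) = (g + 6)/g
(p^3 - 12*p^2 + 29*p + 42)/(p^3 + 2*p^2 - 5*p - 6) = (p^2 - 13*p + 42)/(p^2 + p - 6)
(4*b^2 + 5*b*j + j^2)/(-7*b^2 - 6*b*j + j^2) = (-4*b - j)/(7*b - j)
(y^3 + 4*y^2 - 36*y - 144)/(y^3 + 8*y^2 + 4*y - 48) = (y - 6)/(y - 2)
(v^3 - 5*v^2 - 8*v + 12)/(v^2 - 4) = (v^2 - 7*v + 6)/(v - 2)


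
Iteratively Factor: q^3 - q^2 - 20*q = (q)*(q^2 - q - 20) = q*(q + 4)*(q - 5)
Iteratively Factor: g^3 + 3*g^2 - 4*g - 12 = (g + 2)*(g^2 + g - 6) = (g - 2)*(g + 2)*(g + 3)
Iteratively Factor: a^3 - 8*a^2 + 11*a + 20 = (a + 1)*(a^2 - 9*a + 20) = (a - 5)*(a + 1)*(a - 4)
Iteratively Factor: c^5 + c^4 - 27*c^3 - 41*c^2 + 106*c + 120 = (c - 2)*(c^4 + 3*c^3 - 21*c^2 - 83*c - 60) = (c - 5)*(c - 2)*(c^3 + 8*c^2 + 19*c + 12) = (c - 5)*(c - 2)*(c + 4)*(c^2 + 4*c + 3) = (c - 5)*(c - 2)*(c + 3)*(c + 4)*(c + 1)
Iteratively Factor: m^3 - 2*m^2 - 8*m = (m)*(m^2 - 2*m - 8) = m*(m + 2)*(m - 4)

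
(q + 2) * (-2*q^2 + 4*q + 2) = -2*q^3 + 10*q + 4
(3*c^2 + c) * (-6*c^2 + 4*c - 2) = -18*c^4 + 6*c^3 - 2*c^2 - 2*c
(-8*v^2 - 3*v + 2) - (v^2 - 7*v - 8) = -9*v^2 + 4*v + 10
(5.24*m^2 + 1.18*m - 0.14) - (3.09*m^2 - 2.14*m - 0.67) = 2.15*m^2 + 3.32*m + 0.53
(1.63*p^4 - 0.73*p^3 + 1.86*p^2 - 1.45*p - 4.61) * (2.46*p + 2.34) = 4.0098*p^5 + 2.0184*p^4 + 2.8674*p^3 + 0.785400000000001*p^2 - 14.7336*p - 10.7874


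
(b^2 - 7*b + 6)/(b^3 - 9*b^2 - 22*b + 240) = (b - 1)/(b^2 - 3*b - 40)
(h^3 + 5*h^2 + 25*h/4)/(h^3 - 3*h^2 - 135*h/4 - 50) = h/(h - 8)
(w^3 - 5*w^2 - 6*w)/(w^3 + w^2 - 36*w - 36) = w/(w + 6)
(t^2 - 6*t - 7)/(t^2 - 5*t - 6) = (t - 7)/(t - 6)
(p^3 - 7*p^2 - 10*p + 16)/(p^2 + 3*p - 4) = (p^2 - 6*p - 16)/(p + 4)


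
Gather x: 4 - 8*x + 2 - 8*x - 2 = 4 - 16*x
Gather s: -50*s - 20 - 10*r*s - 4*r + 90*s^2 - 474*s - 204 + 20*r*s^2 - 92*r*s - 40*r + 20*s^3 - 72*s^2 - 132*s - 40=-44*r + 20*s^3 + s^2*(20*r + 18) + s*(-102*r - 656) - 264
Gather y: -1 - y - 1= -y - 2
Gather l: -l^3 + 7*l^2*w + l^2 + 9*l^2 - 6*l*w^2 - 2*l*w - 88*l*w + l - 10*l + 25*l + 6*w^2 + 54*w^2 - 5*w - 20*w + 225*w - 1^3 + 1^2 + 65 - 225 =-l^3 + l^2*(7*w + 10) + l*(-6*w^2 - 90*w + 16) + 60*w^2 + 200*w - 160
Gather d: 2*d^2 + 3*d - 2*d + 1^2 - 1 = 2*d^2 + d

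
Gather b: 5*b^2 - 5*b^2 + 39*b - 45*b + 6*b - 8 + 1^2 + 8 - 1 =0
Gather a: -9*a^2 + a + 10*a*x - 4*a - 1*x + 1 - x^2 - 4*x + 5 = -9*a^2 + a*(10*x - 3) - x^2 - 5*x + 6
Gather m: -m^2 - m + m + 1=1 - m^2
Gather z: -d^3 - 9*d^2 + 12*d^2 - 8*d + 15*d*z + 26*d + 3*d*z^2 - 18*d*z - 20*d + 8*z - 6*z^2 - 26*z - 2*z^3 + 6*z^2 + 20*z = -d^3 + 3*d^2 + 3*d*z^2 - 2*d - 2*z^3 + z*(2 - 3*d)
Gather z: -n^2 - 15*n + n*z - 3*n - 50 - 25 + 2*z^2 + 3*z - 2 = -n^2 - 18*n + 2*z^2 + z*(n + 3) - 77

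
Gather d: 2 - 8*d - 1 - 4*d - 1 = -12*d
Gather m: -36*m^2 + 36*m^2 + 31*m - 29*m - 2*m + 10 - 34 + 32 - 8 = 0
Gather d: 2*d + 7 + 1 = 2*d + 8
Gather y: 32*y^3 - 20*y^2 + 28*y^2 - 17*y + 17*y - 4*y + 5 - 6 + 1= 32*y^3 + 8*y^2 - 4*y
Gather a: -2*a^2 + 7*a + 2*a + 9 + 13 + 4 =-2*a^2 + 9*a + 26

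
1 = 1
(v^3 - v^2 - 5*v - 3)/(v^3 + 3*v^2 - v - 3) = (v^2 - 2*v - 3)/(v^2 + 2*v - 3)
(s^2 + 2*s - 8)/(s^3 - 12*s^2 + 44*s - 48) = (s + 4)/(s^2 - 10*s + 24)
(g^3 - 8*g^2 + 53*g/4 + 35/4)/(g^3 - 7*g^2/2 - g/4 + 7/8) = 2*(g - 5)/(2*g - 1)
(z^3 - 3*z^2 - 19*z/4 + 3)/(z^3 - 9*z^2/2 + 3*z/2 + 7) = (4*z^3 - 12*z^2 - 19*z + 12)/(2*(2*z^3 - 9*z^2 + 3*z + 14))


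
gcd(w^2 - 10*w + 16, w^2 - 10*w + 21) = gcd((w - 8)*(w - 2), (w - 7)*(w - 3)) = 1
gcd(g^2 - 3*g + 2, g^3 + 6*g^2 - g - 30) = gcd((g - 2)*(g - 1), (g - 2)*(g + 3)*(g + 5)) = g - 2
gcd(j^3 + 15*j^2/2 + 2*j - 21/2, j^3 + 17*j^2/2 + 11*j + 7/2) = j + 7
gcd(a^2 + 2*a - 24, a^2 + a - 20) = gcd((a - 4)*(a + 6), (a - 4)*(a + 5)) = a - 4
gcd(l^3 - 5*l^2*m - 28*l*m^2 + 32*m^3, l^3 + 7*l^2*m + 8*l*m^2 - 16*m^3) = l^2 + 3*l*m - 4*m^2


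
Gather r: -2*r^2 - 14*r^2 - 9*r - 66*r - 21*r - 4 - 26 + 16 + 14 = -16*r^2 - 96*r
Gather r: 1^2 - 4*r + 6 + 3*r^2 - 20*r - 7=3*r^2 - 24*r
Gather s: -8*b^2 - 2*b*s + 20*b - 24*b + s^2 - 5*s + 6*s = -8*b^2 - 4*b + s^2 + s*(1 - 2*b)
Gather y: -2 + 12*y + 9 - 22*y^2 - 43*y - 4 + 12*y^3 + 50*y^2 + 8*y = 12*y^3 + 28*y^2 - 23*y + 3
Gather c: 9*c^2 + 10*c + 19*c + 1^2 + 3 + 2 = 9*c^2 + 29*c + 6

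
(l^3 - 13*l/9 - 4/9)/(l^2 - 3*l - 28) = (-9*l^3 + 13*l + 4)/(9*(-l^2 + 3*l + 28))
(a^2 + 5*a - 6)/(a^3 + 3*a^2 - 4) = (a + 6)/(a^2 + 4*a + 4)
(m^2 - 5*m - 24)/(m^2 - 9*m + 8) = (m + 3)/(m - 1)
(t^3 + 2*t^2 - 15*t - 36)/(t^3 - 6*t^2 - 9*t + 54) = (t^2 - t - 12)/(t^2 - 9*t + 18)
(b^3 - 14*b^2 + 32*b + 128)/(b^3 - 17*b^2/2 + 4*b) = 2*(b^2 - 6*b - 16)/(b*(2*b - 1))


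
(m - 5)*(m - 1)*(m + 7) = m^3 + m^2 - 37*m + 35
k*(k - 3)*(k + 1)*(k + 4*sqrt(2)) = k^4 - 2*k^3 + 4*sqrt(2)*k^3 - 8*sqrt(2)*k^2 - 3*k^2 - 12*sqrt(2)*k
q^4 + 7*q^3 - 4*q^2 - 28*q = q*(q - 2)*(q + 2)*(q + 7)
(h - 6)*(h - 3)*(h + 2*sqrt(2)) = h^3 - 9*h^2 + 2*sqrt(2)*h^2 - 18*sqrt(2)*h + 18*h + 36*sqrt(2)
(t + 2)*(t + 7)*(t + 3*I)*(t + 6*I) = t^4 + 9*t^3 + 9*I*t^3 - 4*t^2 + 81*I*t^2 - 162*t + 126*I*t - 252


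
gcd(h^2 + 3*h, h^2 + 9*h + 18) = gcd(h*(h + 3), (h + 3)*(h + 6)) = h + 3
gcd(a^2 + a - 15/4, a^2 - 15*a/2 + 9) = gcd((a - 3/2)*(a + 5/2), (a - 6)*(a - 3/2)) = a - 3/2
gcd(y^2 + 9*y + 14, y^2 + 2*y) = y + 2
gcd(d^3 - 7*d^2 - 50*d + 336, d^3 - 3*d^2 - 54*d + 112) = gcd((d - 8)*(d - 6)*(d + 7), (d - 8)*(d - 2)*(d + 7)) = d^2 - d - 56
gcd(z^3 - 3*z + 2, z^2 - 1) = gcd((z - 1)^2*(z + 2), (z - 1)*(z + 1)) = z - 1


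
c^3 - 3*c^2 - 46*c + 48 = (c - 8)*(c - 1)*(c + 6)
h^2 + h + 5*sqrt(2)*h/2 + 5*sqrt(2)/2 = (h + 1)*(h + 5*sqrt(2)/2)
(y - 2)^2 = y^2 - 4*y + 4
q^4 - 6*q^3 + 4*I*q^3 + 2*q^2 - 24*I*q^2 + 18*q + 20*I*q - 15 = (q - 5)*(q - 1)*(q + I)*(q + 3*I)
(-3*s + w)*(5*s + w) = -15*s^2 + 2*s*w + w^2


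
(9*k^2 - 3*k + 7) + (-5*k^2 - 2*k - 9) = 4*k^2 - 5*k - 2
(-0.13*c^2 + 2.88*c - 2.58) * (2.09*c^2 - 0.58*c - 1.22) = -0.2717*c^4 + 6.0946*c^3 - 6.904*c^2 - 2.0172*c + 3.1476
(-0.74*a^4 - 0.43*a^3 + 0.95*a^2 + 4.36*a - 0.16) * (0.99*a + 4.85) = -0.7326*a^5 - 4.0147*a^4 - 1.145*a^3 + 8.9239*a^2 + 20.9876*a - 0.776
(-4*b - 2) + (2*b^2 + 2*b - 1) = 2*b^2 - 2*b - 3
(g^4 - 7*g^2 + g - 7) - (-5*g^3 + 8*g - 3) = g^4 + 5*g^3 - 7*g^2 - 7*g - 4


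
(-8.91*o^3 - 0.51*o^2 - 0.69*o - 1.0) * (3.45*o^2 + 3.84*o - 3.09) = -30.7395*o^5 - 35.9739*o^4 + 23.193*o^3 - 4.5237*o^2 - 1.7079*o + 3.09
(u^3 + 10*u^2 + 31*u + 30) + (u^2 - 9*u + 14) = u^3 + 11*u^2 + 22*u + 44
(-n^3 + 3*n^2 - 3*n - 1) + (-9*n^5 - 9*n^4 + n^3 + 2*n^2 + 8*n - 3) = -9*n^5 - 9*n^4 + 5*n^2 + 5*n - 4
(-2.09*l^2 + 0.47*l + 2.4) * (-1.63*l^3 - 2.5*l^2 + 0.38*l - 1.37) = 3.4067*l^5 + 4.4589*l^4 - 5.8812*l^3 - 2.9581*l^2 + 0.2681*l - 3.288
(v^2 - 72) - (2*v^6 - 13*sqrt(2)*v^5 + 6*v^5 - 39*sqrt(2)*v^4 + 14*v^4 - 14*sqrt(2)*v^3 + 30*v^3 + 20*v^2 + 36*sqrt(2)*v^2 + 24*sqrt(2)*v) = -2*v^6 - 6*v^5 + 13*sqrt(2)*v^5 - 14*v^4 + 39*sqrt(2)*v^4 - 30*v^3 + 14*sqrt(2)*v^3 - 36*sqrt(2)*v^2 - 19*v^2 - 24*sqrt(2)*v - 72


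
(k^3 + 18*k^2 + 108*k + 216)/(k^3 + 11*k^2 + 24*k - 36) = (k + 6)/(k - 1)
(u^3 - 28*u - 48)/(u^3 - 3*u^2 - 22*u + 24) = (u + 2)/(u - 1)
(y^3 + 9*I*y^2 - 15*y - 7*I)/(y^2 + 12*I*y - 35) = (y^2 + 2*I*y - 1)/(y + 5*I)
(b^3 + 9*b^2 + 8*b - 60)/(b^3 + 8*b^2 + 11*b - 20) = (b^2 + 4*b - 12)/(b^2 + 3*b - 4)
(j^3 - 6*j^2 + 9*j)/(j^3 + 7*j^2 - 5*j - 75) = j*(j - 3)/(j^2 + 10*j + 25)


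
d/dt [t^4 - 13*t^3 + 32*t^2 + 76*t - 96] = 4*t^3 - 39*t^2 + 64*t + 76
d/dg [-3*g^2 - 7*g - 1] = -6*g - 7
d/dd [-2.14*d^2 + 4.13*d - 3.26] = 4.13 - 4.28*d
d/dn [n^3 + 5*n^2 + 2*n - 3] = 3*n^2 + 10*n + 2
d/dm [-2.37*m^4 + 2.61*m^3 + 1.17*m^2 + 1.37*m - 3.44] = -9.48*m^3 + 7.83*m^2 + 2.34*m + 1.37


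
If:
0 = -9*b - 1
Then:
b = -1/9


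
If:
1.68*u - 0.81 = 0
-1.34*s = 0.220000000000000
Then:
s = -0.16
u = 0.48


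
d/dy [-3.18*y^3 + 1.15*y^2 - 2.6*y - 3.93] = -9.54*y^2 + 2.3*y - 2.6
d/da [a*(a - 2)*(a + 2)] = 3*a^2 - 4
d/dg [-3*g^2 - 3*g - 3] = -6*g - 3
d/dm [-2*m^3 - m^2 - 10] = 2*m*(-3*m - 1)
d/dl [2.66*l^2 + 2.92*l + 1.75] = 5.32*l + 2.92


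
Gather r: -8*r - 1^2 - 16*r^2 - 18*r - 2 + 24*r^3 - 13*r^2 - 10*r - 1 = 24*r^3 - 29*r^2 - 36*r - 4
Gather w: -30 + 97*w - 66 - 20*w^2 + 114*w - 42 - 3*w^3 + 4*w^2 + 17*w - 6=-3*w^3 - 16*w^2 + 228*w - 144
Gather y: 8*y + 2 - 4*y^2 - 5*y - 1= -4*y^2 + 3*y + 1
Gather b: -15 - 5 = -20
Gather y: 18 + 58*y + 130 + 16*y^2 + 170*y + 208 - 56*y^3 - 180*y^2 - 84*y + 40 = -56*y^3 - 164*y^2 + 144*y + 396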